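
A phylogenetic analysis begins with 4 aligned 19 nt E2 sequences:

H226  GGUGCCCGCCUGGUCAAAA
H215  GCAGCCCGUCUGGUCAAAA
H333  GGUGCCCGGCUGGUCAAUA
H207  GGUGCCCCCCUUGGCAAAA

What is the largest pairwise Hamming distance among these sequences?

6

Pairwise Hamming distances:
  H226 vs H215: 3
  H226 vs H333: 2
  H226 vs H207: 3
  H215 vs H333: 4
  H215 vs H207: 6
  H333 vs H207: 5
The largest is 6, between H215 and H207.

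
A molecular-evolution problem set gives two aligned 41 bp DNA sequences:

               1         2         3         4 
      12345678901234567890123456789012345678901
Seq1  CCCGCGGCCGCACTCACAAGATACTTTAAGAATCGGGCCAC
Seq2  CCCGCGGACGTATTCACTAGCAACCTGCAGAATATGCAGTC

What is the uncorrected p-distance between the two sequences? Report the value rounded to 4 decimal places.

Differing sites — 8:C/A; 11:C/T; 13:C/T; 18:A/T; 21:A/C; 22:T/A; 25:T/C; 27:T/G; 28:A/C; 34:C/A; 35:G/T; 37:G/C; 38:C/A; 39:C/G; 40:A/T.
There are 15 differences over 41 sites, so p = 15/41 = 0.3659.

0.3659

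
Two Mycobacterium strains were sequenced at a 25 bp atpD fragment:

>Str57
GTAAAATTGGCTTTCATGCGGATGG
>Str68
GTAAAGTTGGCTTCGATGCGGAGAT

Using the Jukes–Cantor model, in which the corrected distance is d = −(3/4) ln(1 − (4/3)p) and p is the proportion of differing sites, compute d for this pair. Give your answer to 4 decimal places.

The sequences differ at positions 6 (A/G), 14 (T/C), 15 (C/G), 23 (T/G), 24 (G/A), 25 (G/T).
p = 6/25 = 0.240000.
d = −0.75 · ln(1 − (4/3)·0.240000) = −0.75 · ln(0.680000) = −0.75 · (-0.385662) = 0.2892.

0.2892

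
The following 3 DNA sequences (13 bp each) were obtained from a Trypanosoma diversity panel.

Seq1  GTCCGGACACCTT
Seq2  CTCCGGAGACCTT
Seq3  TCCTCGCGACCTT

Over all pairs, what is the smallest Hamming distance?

2

Pairwise Hamming distances:
  Seq1 vs Seq2: 2
  Seq1 vs Seq3: 6
  Seq2 vs Seq3: 5
The smallest is 2, between Seq1 and Seq2.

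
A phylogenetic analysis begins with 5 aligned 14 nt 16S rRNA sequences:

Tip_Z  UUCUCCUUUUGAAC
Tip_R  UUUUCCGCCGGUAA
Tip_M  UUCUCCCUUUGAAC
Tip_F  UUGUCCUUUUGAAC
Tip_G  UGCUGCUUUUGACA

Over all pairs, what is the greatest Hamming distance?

9

Pairwise Hamming distances:
  Tip_Z vs Tip_R: 7
  Tip_Z vs Tip_M: 1
  Tip_Z vs Tip_F: 1
  Tip_Z vs Tip_G: 4
  Tip_R vs Tip_M: 7
  Tip_R vs Tip_F: 7
  Tip_R vs Tip_G: 9
  Tip_M vs Tip_F: 2
  Tip_M vs Tip_G: 5
  Tip_F vs Tip_G: 5
The largest is 9, between Tip_R and Tip_G.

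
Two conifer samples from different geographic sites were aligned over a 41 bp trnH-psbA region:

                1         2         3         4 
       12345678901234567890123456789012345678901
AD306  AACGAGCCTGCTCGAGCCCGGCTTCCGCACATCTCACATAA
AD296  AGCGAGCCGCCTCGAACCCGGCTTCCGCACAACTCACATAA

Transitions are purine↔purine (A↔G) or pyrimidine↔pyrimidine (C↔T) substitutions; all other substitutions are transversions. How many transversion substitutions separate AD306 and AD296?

3

Differing sites — 2:A/G (Ti); 9:T/G (Tv); 10:G/C (Tv); 16:G/A (Ti); 32:T/A (Tv).
Of the 5 differences, 2 transitions and 3 transversions, so the answer is 3.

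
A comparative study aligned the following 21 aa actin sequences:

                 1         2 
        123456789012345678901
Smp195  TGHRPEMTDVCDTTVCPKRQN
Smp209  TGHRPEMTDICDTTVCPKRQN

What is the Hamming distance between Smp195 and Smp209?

The sequences differ at position 10 (V/I).
That gives 1 mismatch out of 21 aligned sites, so the Hamming distance is 1.

1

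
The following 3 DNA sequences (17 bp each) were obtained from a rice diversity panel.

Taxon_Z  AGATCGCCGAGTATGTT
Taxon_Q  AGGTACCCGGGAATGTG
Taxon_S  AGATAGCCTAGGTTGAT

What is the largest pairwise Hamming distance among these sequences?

Pairwise Hamming distances:
  Taxon_Z vs Taxon_Q: 6
  Taxon_Z vs Taxon_S: 5
  Taxon_Q vs Taxon_S: 8
The largest is 8, between Taxon_Q and Taxon_S.

8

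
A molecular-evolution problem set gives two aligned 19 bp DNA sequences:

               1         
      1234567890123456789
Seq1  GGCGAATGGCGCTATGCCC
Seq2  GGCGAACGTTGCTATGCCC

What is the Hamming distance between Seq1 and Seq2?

The sequences differ at positions 7 (T/C), 9 (G/T), 10 (C/T).
That gives 3 mismatches out of 19 aligned sites, so the Hamming distance is 3.

3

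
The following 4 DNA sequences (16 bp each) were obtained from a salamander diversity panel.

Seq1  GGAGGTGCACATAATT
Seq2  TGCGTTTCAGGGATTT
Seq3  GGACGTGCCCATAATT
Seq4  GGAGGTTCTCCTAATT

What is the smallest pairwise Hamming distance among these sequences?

2

Pairwise Hamming distances:
  Seq1 vs Seq2: 8
  Seq1 vs Seq3: 2
  Seq1 vs Seq4: 3
  Seq2 vs Seq3: 10
  Seq2 vs Seq4: 8
  Seq3 vs Seq4: 4
The smallest is 2, between Seq1 and Seq3.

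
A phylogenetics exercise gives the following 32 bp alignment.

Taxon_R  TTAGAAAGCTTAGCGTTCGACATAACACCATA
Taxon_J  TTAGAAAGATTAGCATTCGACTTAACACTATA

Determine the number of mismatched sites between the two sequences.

The sequences differ at positions 9 (C/A), 15 (G/A), 22 (A/T), 29 (C/T).
That gives 4 mismatches out of 32 aligned sites, so the Hamming distance is 4.

4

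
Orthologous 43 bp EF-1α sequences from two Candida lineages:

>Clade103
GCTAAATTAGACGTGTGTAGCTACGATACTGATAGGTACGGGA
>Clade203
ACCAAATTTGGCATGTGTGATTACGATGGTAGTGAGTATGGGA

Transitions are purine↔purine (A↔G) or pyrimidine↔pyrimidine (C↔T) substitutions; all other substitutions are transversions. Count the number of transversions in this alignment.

2

The sequences differ at positions 1 (G/A, transition), 3 (T/C, transition), 9 (A/T, transversion), 11 (A/G, transition), 13 (G/A, transition), 19 (A/G, transition), 20 (G/A, transition), 21 (C/T, transition), 28 (A/G, transition), 29 (C/G, transversion), 31 (G/A, transition), 32 (A/G, transition), 34 (A/G, transition), 35 (G/A, transition), 39 (C/T, transition).
Of the 15 differences, 13 transitions and 2 transversions, so the answer is 2.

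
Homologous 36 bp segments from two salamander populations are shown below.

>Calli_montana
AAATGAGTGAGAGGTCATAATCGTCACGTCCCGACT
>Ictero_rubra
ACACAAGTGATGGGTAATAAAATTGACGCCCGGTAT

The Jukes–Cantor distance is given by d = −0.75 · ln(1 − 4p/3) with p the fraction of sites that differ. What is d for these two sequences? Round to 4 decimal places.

The sequences differ at positions 2 (A/C), 4 (T/C), 5 (G/A), 11 (G/T), 12 (A/G), 16 (C/A), 21 (T/A), 22 (C/A), 23 (G/T), 25 (C/G), 29 (T/C), 32 (C/G), 34 (A/T), 35 (C/A).
p = 14/36 = 0.388889.
d = −0.75 · ln(1 − (4/3)·0.388889) = −0.75 · ln(0.481481) = −0.75 · (-0.730889) = 0.5482.

0.5482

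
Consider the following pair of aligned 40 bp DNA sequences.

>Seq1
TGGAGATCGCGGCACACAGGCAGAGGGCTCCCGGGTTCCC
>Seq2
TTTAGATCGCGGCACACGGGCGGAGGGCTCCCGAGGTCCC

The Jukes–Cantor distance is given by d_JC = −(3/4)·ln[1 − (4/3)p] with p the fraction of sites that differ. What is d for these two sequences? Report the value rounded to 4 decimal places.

Differing sites — 2:G/T; 3:G/T; 18:A/G; 22:A/G; 34:G/A; 36:T/G.
p = 6/40 = 0.150000.
d = −0.75 · ln(1 − (4/3)·0.150000) = −0.75 · ln(0.800000) = −0.75 · (-0.223144) = 0.1674.

0.1674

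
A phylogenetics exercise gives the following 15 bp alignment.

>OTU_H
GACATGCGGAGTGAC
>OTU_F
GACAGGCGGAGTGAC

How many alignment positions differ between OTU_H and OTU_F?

1

A single mismatch occurs at site 5 (T/G).
That gives 1 mismatch out of 15 aligned sites, so the Hamming distance is 1.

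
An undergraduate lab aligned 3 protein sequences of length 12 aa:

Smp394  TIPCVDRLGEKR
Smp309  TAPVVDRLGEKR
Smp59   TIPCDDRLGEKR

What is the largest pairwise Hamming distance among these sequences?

3

Pairwise Hamming distances:
  Smp394 vs Smp309: 2
  Smp394 vs Smp59: 1
  Smp309 vs Smp59: 3
The largest is 3, between Smp309 and Smp59.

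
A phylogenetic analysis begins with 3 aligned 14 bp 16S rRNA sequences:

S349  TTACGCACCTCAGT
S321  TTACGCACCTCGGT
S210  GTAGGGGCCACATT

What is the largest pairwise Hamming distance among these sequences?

7

Pairwise Hamming distances:
  S349 vs S321: 1
  S349 vs S210: 6
  S321 vs S210: 7
The largest is 7, between S321 and S210.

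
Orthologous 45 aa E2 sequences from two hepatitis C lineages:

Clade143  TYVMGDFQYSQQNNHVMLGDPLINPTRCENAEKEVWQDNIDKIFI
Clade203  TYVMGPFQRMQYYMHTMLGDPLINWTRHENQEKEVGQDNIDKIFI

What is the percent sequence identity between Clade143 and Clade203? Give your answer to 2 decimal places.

Mismatches occur at site 6 (D→P), site 9 (Y→R), site 10 (S→M), site 12 (Q→Y), site 13 (N→Y), site 14 (N→M), site 16 (V→T), site 25 (P→W), site 28 (C→H), site 31 (A→Q), site 36 (W→G).
34 of the 45 sites match, so the percent identity is 34/45 × 100 = 75.56%.

75.56%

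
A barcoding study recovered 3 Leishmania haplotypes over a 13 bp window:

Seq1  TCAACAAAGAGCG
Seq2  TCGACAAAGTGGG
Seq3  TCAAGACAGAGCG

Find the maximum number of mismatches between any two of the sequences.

5

Pairwise Hamming distances:
  Seq1 vs Seq2: 3
  Seq1 vs Seq3: 2
  Seq2 vs Seq3: 5
The largest is 5, between Seq2 and Seq3.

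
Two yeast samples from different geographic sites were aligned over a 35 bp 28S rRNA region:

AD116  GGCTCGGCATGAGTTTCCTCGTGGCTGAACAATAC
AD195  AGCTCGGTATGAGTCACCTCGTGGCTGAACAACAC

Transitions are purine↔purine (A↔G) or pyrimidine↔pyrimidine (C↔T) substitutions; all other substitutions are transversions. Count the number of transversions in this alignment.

Differing sites — 1:G/A (Ti); 8:C/T (Ti); 15:T/C (Ti); 16:T/A (Tv); 33:T/C (Ti).
Of the 5 differences, 4 transitions and 1 transversion, so the answer is 1.

1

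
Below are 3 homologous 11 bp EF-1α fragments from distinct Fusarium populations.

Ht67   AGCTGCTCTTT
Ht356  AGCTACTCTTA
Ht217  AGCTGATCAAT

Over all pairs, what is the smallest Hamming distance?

Pairwise Hamming distances:
  Ht67 vs Ht356: 2
  Ht67 vs Ht217: 3
  Ht356 vs Ht217: 5
The smallest is 2, between Ht67 and Ht356.

2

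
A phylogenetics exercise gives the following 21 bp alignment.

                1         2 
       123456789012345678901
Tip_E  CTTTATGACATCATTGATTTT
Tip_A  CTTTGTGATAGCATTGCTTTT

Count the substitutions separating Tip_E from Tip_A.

Mismatches occur at site 5 (A/G), site 9 (C/T), site 11 (T/G), site 17 (A/C).
That gives 4 mismatches out of 21 aligned sites, so the Hamming distance is 4.

4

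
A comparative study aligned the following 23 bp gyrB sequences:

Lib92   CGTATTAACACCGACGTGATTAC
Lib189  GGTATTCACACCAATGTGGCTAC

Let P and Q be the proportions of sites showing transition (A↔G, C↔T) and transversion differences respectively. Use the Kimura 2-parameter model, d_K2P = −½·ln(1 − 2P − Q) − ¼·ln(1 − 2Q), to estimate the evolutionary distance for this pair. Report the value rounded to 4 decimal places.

Mismatches occur at site 1 (C↔G, transversion), site 7 (A↔C, transversion), site 13 (G↔A, transition), site 15 (C↔T, transition), site 19 (A↔G, transition), site 20 (T↔C, transition).
Of the 6 differences, 4 transitions and 2 transversions over 23 sites: P = 4/23 = 0.173913, Q = 2/23 = 0.086957.
d = −0.5·ln(0.565217) − 0.25·ln(0.826086) = −0.5·(-0.570546) − 0.25·(-0.191056) = 0.3330.

0.3330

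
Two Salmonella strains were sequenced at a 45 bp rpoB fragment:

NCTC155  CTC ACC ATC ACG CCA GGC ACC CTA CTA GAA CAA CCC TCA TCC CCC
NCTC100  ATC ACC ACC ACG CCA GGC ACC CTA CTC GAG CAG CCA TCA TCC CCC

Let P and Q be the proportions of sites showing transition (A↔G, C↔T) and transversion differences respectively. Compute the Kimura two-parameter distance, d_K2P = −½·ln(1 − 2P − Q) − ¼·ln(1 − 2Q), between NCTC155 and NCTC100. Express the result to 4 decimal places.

0.1473

The sequences differ at positions 1 (C/A, transversion), 8 (T/C, transition), 27 (A/C, transversion), 30 (A/G, transition), 33 (A/G, transition), 36 (C/A, transversion).
Of the 6 differences, 3 transitions and 3 transversions over 45 sites: P = 3/45 = 0.066667, Q = 3/45 = 0.066667.
d = −0.5·ln(0.799999) − 0.25·ln(0.866666) = −0.5·(-0.223145) − 0.25·(-0.143102) = 0.1473.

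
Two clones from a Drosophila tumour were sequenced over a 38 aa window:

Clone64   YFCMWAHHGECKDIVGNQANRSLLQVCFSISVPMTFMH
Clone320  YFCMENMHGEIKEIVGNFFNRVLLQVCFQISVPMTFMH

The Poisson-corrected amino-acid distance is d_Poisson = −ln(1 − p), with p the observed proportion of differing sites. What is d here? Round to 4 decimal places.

0.2703

Differing sites — 5:W/E; 6:A/N; 7:H/M; 11:C/I; 13:D/E; 18:Q/F; 19:A/F; 22:S/V; 29:S/Q.
p = 9/38 = 0.236842.
d = −ln(1 − 0.236842) = −ln(0.763158) = 0.2703.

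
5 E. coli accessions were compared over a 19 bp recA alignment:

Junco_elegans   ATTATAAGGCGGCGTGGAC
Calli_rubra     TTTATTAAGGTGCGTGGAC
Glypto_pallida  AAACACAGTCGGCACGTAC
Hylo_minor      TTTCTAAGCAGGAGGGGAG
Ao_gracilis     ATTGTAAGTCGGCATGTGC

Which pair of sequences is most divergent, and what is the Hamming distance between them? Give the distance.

Pairwise Hamming distances:
  Junco_elegans vs Calli_rubra: 5
  Junco_elegans vs Glypto_pallida: 9
  Junco_elegans vs Hylo_minor: 7
  Junco_elegans vs Ao_gracilis: 5
  Calli_rubra vs Glypto_pallida: 13
  Calli_rubra vs Hylo_minor: 9
  Calli_rubra vs Ao_gracilis: 10
  Glypto_pallida vs Hylo_minor: 12
  Glypto_pallida vs Ao_gracilis: 7
  Hylo_minor vs Ao_gracilis: 10
The largest is 13, between Calli_rubra and Glypto_pallida.

13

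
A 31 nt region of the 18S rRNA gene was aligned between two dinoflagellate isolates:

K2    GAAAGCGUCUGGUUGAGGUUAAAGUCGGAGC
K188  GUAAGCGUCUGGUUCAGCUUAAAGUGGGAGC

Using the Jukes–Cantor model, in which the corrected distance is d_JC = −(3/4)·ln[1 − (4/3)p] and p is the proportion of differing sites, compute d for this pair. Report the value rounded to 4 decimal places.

Differing sites — 2:A/U; 15:G/C; 18:G/C; 26:C/G.
p = 4/31 = 0.129032.
d = −0.75 · ln(1 − (4/3)·0.129032) = −0.75 · ln(0.827957) = −0.75 · (-0.188794) = 0.1416.

0.1416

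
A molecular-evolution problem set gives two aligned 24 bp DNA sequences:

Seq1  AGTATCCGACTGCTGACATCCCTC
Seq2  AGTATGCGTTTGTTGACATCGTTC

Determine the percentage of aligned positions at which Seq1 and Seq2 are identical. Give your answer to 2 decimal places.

75.00%

Mismatches occur at site 6 (C/G), site 9 (A/T), site 10 (C/T), site 13 (C/T), site 21 (C/G), site 22 (C/T).
18 of the 24 sites match, so the percent identity is 18/24 × 100 = 75.00%.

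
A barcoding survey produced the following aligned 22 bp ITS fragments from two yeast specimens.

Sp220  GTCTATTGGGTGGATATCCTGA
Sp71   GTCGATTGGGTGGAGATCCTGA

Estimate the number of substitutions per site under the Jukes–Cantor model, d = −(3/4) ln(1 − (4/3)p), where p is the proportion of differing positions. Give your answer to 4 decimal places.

Differing sites — 4:T/G; 15:T/G.
p = 2/22 = 0.090909.
d = −0.75 · ln(1 − (4/3)·0.090909) = −0.75 · ln(0.878788) = −0.75 · (-0.129212) = 0.0969.

0.0969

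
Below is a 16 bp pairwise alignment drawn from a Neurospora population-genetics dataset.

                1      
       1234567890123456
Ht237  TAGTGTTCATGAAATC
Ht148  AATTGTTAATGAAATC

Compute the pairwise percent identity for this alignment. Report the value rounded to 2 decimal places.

81.25%

Differing sites — 1:T/A; 3:G/T; 8:C/A.
13 of the 16 sites match, so the percent identity is 13/16 × 100 = 81.25%.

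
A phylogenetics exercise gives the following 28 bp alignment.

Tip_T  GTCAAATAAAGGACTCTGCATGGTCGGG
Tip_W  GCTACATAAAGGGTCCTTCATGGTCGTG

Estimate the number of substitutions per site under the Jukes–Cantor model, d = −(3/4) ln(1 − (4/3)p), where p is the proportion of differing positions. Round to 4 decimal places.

The sequences differ at positions 2 (T/C), 3 (C/T), 5 (A/C), 13 (A/G), 14 (C/T), 15 (T/C), 18 (G/T), 27 (G/T).
p = 8/28 = 0.285714.
d = −0.75 · ln(1 − (4/3)·0.285714) = −0.75 · ln(0.619048) = −0.75 · (-0.479572) = 0.3597.

0.3597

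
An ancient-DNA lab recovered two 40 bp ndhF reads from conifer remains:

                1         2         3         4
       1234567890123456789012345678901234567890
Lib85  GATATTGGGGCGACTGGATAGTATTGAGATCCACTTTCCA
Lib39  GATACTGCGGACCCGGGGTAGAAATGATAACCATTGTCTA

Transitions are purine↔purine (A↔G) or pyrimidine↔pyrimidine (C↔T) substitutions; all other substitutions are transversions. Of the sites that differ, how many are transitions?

4

The sequences differ at positions 5 (T/C, transition), 8 (G/C, transversion), 11 (C/A, transversion), 12 (G/C, transversion), 13 (A/C, transversion), 15 (T/G, transversion), 18 (A/G, transition), 22 (T/A, transversion), 24 (T/A, transversion), 28 (G/T, transversion), 30 (T/A, transversion), 34 (C/T, transition), 36 (T/G, transversion), 39 (C/T, transition).
Of the 14 differences, 4 transitions and 10 transversions, so the answer is 4.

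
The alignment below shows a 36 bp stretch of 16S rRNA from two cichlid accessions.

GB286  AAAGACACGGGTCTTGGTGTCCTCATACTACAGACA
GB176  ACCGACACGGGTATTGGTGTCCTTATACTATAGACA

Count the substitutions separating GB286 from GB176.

Differing sites — 2:A/C; 3:A/C; 13:C/A; 24:C/T; 31:C/T.
That gives 5 mismatches out of 36 aligned sites, so the Hamming distance is 5.

5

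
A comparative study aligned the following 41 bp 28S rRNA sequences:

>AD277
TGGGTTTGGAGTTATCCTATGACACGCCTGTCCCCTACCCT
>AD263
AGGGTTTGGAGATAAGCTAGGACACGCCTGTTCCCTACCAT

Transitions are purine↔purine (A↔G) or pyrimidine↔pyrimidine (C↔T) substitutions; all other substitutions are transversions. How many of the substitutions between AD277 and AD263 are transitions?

1

Mismatches occur at site 1 (T/A, transversion), site 12 (T/A, transversion), site 15 (T/A, transversion), site 16 (C/G, transversion), site 20 (T/G, transversion), site 32 (C/T, transition), site 40 (C/A, transversion).
Of the 7 differences, 1 transition and 6 transversions, so the answer is 1.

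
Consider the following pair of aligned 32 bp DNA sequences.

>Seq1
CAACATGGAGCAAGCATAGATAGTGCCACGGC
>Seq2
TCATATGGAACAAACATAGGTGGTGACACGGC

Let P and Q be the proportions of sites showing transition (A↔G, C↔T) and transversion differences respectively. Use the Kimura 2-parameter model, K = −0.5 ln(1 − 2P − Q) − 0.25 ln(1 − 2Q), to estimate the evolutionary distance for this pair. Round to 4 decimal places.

0.3211

Mismatches occur at site 1 (C→T, transition), site 2 (A→C, transversion), site 4 (C→T, transition), site 10 (G→A, transition), site 14 (G→A, transition), site 20 (A→G, transition), site 22 (A→G, transition), site 26 (C→A, transversion).
Of the 8 differences, 6 transitions and 2 transversions over 32 sites: P = 6/32 = 0.187500, Q = 2/32 = 0.062500.
d = −0.5·ln(0.562500) − 0.25·ln(0.875000) = −0.5·(-0.575364) − 0.25·(-0.133531) = 0.3211.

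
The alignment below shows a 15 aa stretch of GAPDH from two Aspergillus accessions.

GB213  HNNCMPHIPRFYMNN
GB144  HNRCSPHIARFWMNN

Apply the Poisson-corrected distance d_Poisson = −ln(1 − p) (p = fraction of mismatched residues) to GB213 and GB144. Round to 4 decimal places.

0.3102

The sequences differ at positions 3 (N/R), 5 (M/S), 9 (P/A), 12 (Y/W).
p = 4/15 = 0.266667.
d = −ln(1 − 0.266667) = −ln(0.733333) = 0.3102.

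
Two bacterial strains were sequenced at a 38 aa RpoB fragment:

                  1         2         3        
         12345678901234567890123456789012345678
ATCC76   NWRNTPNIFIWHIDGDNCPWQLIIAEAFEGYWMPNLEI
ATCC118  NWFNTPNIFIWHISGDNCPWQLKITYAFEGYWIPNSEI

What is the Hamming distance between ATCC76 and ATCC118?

7

Differing sites — 3:R/F; 14:D/S; 23:I/K; 25:A/T; 26:E/Y; 33:M/I; 36:L/S.
That gives 7 mismatches out of 38 aligned sites, so the Hamming distance is 7.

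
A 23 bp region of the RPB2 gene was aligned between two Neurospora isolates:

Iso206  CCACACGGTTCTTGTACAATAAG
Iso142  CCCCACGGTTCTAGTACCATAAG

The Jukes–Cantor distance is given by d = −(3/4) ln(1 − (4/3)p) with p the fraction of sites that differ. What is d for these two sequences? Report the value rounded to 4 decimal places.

Differing sites — 3:A/C; 13:T/A; 18:A/C.
p = 3/23 = 0.130435.
d = −0.75 · ln(1 − (4/3)·0.130435) = −0.75 · ln(0.826087) = −0.75 · (-0.191055) = 0.1433.

0.1433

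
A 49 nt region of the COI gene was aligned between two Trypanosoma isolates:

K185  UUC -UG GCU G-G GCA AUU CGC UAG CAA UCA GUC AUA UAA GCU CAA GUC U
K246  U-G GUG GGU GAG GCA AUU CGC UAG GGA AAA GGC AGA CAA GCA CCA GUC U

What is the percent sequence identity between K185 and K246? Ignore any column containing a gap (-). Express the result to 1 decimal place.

76.1%

Excluding the 3 gap columns leaves 46 comparable sites.
Differing sites — 3:C/G; 8:C/G; 25:C/G; 26:A/G; 28:U/A; 29:C/A; 32:U/G; 35:U/G; 37:U/C; 42:U/A; 44:A/C.
35 of the 46 comparable sites match, so the percent identity is 35/46 × 100 = 76.1%.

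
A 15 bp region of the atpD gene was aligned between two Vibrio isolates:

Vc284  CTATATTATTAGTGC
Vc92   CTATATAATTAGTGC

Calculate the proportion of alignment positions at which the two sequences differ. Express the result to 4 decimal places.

The sequences differ at position 7 (T/A).
There are 1 differences over 15 sites, so p = 1/15 = 0.0667.

0.0667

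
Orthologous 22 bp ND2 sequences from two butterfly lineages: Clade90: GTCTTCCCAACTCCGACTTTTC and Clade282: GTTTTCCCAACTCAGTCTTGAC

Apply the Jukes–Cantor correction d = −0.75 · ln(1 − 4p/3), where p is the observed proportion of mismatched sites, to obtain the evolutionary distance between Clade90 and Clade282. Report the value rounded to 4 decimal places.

The sequences differ at positions 3 (C/T), 14 (C/A), 16 (A/T), 20 (T/G), 21 (T/A).
p = 5/22 = 0.227273.
d = −0.75 · ln(1 − (4/3)·0.227273) = −0.75 · ln(0.696969) = −0.75 · (-0.361014) = 0.2708.

0.2708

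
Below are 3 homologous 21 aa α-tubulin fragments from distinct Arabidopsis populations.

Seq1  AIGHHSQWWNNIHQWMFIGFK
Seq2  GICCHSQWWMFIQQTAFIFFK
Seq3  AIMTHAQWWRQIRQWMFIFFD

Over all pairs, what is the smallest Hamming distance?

Pairwise Hamming distances:
  Seq1 vs Seq2: 9
  Seq1 vs Seq3: 8
  Seq2 vs Seq3: 10
The smallest is 8, between Seq1 and Seq3.

8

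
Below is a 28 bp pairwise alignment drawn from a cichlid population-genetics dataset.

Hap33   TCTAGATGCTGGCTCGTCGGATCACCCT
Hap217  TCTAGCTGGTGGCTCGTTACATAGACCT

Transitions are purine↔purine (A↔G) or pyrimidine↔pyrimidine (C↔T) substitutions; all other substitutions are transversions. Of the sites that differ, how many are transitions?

The sequences differ at positions 6 (A/C, transversion), 9 (C/G, transversion), 18 (C/T, transition), 19 (G/A, transition), 20 (G/C, transversion), 23 (C/A, transversion), 24 (A/G, transition), 25 (C/A, transversion).
Of the 8 differences, 3 transitions and 5 transversions, so the answer is 3.

3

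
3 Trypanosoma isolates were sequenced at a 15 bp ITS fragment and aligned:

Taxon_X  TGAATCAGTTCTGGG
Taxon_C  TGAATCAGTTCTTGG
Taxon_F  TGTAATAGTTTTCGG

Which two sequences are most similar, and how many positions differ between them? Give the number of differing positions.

Pairwise Hamming distances:
  Taxon_X vs Taxon_C: 1
  Taxon_X vs Taxon_F: 5
  Taxon_C vs Taxon_F: 5
The smallest is 1, between Taxon_X and Taxon_C.

1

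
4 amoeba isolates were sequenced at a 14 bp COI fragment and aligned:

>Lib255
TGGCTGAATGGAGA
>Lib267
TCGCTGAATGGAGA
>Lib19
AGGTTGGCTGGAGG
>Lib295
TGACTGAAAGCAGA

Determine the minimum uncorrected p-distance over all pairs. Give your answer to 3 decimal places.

0.071

Pairwise Hamming distances:
  Lib255 vs Lib267: 1
  Lib255 vs Lib19: 5
  Lib255 vs Lib295: 3
  Lib267 vs Lib19: 6
  Lib267 vs Lib295: 4
  Lib19 vs Lib295: 8
The smallest is 1 mismatch, between Lib255 and Lib267; p = 1/14 = 0.071.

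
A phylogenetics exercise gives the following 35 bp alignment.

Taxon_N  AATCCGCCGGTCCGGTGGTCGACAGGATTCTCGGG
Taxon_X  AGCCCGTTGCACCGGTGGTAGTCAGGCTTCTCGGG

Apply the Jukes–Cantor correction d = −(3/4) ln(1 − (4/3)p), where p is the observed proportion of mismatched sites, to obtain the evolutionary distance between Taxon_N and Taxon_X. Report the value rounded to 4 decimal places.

0.3149

Differing sites — 2:A/G; 3:T/C; 7:C/T; 8:C/T; 10:G/C; 11:T/A; 20:C/A; 22:A/T; 27:A/C.
p = 9/35 = 0.257143.
d = −0.75 · ln(1 − (4/3)·0.257143) = −0.75 · ln(0.657143) = −0.75 · (-0.419854) = 0.3149.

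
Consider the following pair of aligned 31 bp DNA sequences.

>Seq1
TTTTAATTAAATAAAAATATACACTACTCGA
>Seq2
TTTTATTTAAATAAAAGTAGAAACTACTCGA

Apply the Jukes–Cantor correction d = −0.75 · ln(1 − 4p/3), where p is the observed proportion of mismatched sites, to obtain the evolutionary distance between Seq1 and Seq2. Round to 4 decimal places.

Differing sites — 6:A/T; 17:A/G; 20:T/G; 22:C/A.
p = 4/31 = 0.129032.
d = −0.75 · ln(1 − (4/3)·0.129032) = −0.75 · ln(0.827957) = −0.75 · (-0.188794) = 0.1416.

0.1416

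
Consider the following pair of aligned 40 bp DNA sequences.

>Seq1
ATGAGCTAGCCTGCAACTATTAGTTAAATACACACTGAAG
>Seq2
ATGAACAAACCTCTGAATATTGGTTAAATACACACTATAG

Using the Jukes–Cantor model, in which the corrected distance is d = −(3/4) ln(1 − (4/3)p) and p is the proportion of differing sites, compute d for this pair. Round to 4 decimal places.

0.3041

Mismatches occur at site 5 (G→A), site 7 (T→A), site 9 (G→A), site 13 (G→C), site 14 (C→T), site 15 (A→G), site 17 (C→A), site 22 (A→G), site 37 (G→A), site 38 (A→T).
p = 10/40 = 0.250000.
d = −0.75 · ln(1 − (4/3)·0.250000) = −0.75 · ln(0.666667) = −0.75 · (-0.405465) = 0.3041.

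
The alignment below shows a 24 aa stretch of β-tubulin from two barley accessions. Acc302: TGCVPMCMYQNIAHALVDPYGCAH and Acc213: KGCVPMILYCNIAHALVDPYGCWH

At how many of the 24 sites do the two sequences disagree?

The sequences differ at positions 1 (T/K), 7 (C/I), 8 (M/L), 10 (Q/C), 23 (A/W).
That gives 5 mismatches out of 24 aligned sites, so the Hamming distance is 5.

5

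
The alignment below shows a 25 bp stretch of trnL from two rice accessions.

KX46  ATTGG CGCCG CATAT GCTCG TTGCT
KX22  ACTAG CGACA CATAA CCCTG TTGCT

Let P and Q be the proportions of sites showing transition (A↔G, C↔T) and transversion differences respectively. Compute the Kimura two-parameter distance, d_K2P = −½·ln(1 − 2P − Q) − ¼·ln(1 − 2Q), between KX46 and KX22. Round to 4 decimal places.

0.4356

Differing sites — 2:T/C (Ti); 4:G/A (Ti); 8:C/A (Tv); 10:G/A (Ti); 15:T/A (Tv); 16:G/C (Tv); 18:T/C (Ti); 19:C/T (Ti).
Of the 8 differences, 5 transitions and 3 transversions over 25 sites: P = 5/25 = 0.200000, Q = 3/25 = 0.120000.
d = −0.5·ln(0.480000) − 0.25·ln(0.760000) = −0.5·(-0.733969) − 0.25·(-0.274437) = 0.4356.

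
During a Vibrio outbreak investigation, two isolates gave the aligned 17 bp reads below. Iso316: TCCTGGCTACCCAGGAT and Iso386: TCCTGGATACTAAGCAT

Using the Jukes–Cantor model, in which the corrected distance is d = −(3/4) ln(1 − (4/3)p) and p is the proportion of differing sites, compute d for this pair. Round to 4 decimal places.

0.2824

Differing sites — 7:C/A; 11:C/T; 12:C/A; 15:G/C.
p = 4/17 = 0.235294.
d = −0.75 · ln(1 − (4/3)·0.235294) = −0.75 · ln(0.686275) = −0.75 · (-0.376477) = 0.2824.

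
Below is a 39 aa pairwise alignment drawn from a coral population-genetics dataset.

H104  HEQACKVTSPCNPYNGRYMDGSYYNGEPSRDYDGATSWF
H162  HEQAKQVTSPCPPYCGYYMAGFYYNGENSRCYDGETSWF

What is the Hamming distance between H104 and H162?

Differing sites — 5:C/K; 6:K/Q; 12:N/P; 15:N/C; 17:R/Y; 20:D/A; 22:S/F; 28:P/N; 31:D/C; 35:A/E.
That gives 10 mismatches out of 39 aligned sites, so the Hamming distance is 10.

10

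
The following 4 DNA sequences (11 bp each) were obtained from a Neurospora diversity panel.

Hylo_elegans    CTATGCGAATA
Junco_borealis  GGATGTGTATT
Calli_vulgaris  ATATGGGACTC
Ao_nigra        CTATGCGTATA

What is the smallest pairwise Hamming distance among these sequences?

Pairwise Hamming distances:
  Hylo_elegans vs Junco_borealis: 5
  Hylo_elegans vs Calli_vulgaris: 4
  Hylo_elegans vs Ao_nigra: 1
  Junco_borealis vs Calli_vulgaris: 6
  Junco_borealis vs Ao_nigra: 4
  Calli_vulgaris vs Ao_nigra: 5
The smallest is 1, between Hylo_elegans and Ao_nigra.

1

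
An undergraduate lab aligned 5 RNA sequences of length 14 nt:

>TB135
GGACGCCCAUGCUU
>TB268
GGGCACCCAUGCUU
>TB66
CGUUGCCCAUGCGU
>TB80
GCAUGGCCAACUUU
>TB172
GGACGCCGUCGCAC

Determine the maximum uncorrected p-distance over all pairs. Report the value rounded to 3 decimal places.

Pairwise Hamming distances:
  TB135 vs TB268: 2
  TB135 vs TB66: 4
  TB135 vs TB80: 6
  TB135 vs TB172: 5
  TB268 vs TB66: 5
  TB268 vs TB80: 8
  TB268 vs TB172: 7
  TB66 vs TB80: 8
  TB66 vs TB172: 8
  TB80 vs TB172: 10
The largest is 10 mismatches, between TB80 and TB172; p = 10/14 = 0.714.

0.714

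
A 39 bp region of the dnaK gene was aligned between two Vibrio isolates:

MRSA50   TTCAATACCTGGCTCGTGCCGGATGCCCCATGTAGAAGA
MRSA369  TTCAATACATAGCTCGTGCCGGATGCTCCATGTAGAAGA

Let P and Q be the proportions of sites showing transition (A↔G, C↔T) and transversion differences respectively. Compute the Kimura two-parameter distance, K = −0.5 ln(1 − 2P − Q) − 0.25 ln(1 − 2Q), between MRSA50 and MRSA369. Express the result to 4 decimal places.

0.0818

Differing sites — 9:C/A (Tv); 11:G/A (Ti); 27:C/T (Ti).
Of the 3 differences, 2 transitions and 1 transversion over 39 sites: P = 2/39 = 0.051282, Q = 1/39 = 0.025641.
d = −0.5·ln(0.871795) − 0.25·ln(0.948718) = −0.5·(-0.137201) − 0.25·(-0.052644) = 0.0818.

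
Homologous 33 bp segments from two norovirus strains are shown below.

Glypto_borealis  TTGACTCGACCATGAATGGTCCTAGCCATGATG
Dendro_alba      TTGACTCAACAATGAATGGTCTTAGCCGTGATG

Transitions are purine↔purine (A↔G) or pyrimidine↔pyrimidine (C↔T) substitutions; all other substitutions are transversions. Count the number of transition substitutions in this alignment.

Mismatches occur at site 8 (G→A, transition), site 11 (C→A, transversion), site 22 (C→T, transition), site 28 (A→G, transition).
Of the 4 differences, 3 transitions and 1 transversion, so the answer is 3.

3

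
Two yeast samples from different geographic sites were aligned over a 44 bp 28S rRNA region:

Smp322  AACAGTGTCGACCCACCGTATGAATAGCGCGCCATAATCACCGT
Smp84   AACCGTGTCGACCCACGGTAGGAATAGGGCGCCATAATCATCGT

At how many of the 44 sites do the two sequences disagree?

5

Mismatches occur at site 4 (A↔C), site 17 (C↔G), site 21 (T↔G), site 28 (C↔G), site 41 (C↔T).
That gives 5 mismatches out of 44 aligned sites, so the Hamming distance is 5.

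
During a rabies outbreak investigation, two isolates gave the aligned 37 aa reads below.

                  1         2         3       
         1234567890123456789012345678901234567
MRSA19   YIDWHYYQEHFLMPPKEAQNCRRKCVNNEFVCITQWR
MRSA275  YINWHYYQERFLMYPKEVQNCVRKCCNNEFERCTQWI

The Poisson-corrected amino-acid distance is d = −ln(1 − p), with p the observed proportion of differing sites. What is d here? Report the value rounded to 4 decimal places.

0.3151

Differing sites — 3:D/N; 10:H/R; 14:P/Y; 18:A/V; 22:R/V; 26:V/C; 31:V/E; 32:C/R; 33:I/C; 37:R/I.
p = 10/37 = 0.270270.
d = −ln(1 − 0.270270) = −ln(0.729730) = 0.3151.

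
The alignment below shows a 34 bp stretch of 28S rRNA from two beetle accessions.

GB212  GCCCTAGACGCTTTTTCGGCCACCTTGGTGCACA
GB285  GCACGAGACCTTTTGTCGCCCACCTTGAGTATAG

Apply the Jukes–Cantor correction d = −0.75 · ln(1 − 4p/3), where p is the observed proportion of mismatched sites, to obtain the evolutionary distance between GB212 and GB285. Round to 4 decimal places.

0.5347

The sequences differ at positions 3 (C/A), 5 (T/G), 10 (G/C), 11 (C/T), 15 (T/G), 19 (G/C), 28 (G/A), 29 (T/G), 30 (G/T), 31 (C/A), 32 (A/T), 33 (C/A), 34 (A/G).
p = 13/34 = 0.382353.
d = −0.75 · ln(1 − (4/3)·0.382353) = −0.75 · ln(0.490196) = −0.75 · (-0.712950) = 0.5347.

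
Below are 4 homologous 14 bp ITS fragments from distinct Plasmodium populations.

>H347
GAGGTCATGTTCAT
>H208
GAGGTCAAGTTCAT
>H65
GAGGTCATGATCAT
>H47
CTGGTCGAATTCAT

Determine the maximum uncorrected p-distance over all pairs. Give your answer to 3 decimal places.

Pairwise Hamming distances:
  H347 vs H208: 1
  H347 vs H65: 1
  H347 vs H47: 5
  H208 vs H65: 2
  H208 vs H47: 4
  H65 vs H47: 6
The largest is 6 mismatches, between H65 and H47; p = 6/14 = 0.429.

0.429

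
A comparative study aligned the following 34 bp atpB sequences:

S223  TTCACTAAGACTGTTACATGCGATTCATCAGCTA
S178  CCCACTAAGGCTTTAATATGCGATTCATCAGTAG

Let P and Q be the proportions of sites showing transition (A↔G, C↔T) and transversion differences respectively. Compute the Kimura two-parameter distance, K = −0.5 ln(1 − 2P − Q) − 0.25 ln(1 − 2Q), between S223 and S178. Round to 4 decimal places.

Differing sites — 1:T/C (Ti); 2:T/C (Ti); 10:A/G (Ti); 13:G/T (Tv); 15:T/A (Tv); 17:C/T (Ti); 32:C/T (Ti); 33:T/A (Tv); 34:A/G (Ti).
Of the 9 differences, 6 transitions and 3 transversions over 34 sites: P = 6/34 = 0.176471, Q = 3/34 = 0.088235.
d = −0.5·ln(0.558823) − 0.25·ln(0.823530) = −0.5·(-0.581922) − 0.25·(-0.194155) = 0.3395.

0.3395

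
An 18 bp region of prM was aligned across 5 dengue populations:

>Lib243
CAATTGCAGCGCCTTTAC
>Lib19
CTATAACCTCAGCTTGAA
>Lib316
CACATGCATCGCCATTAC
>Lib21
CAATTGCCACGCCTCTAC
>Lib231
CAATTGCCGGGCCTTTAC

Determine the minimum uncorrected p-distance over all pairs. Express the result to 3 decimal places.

Pairwise Hamming distances:
  Lib243 vs Lib19: 9
  Lib243 vs Lib316: 4
  Lib243 vs Lib21: 3
  Lib243 vs Lib231: 2
  Lib19 vs Lib316: 11
  Lib19 vs Lib21: 9
  Lib19 vs Lib231: 9
  Lib316 vs Lib21: 6
  Lib316 vs Lib231: 6
  Lib21 vs Lib231: 3
The smallest is 2 mismatches, between Lib243 and Lib231; p = 2/18 = 0.111.

0.111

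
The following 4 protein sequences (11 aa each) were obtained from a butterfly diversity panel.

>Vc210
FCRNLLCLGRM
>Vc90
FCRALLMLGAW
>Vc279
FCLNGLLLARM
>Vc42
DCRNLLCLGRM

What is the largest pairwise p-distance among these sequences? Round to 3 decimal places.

0.636

Pairwise Hamming distances:
  Vc210 vs Vc90: 4
  Vc210 vs Vc279: 4
  Vc210 vs Vc42: 1
  Vc90 vs Vc279: 7
  Vc90 vs Vc42: 5
  Vc279 vs Vc42: 5
The largest is 7 mismatches, between Vc90 and Vc279; p = 7/11 = 0.636.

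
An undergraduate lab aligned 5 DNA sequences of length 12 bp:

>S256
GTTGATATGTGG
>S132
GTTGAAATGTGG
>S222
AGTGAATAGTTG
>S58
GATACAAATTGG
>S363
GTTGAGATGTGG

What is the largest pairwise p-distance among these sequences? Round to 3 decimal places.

Pairwise Hamming distances:
  S256 vs S132: 1
  S256 vs S222: 6
  S256 vs S58: 6
  S256 vs S363: 1
  S132 vs S222: 5
  S132 vs S58: 5
  S132 vs S363: 1
  S222 vs S58: 7
  S222 vs S363: 6
  S58 vs S363: 6
The largest is 7 mismatches, between S222 and S58; p = 7/12 = 0.583.

0.583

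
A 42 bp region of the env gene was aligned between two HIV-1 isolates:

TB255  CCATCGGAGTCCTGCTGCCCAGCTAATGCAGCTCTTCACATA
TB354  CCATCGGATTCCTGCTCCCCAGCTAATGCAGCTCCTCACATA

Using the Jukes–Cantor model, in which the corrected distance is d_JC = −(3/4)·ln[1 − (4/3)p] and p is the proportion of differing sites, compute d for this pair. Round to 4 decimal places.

The sequences differ at positions 9 (G/T), 17 (G/C), 35 (T/C).
p = 3/42 = 0.071429.
d = −0.75 · ln(1 − (4/3)·0.071429) = −0.75 · ln(0.904761) = −0.75 · (-0.100084) = 0.0751.

0.0751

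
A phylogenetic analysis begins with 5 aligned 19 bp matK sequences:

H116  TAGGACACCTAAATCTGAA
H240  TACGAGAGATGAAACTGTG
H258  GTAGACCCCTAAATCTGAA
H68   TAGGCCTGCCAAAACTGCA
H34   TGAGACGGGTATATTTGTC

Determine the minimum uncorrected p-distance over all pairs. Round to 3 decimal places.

0.211

Pairwise Hamming distances:
  H116 vs H240: 8
  H116 vs H258: 4
  H116 vs H68: 6
  H116 vs H34: 9
  H240 vs H258: 11
  H240 vs H68: 9
  H240 vs H34: 10
  H258 vs H68: 9
  H258 vs H34: 9
  H68 vs H34: 11
The smallest is 4 mismatches, between H116 and H258; p = 4/19 = 0.211.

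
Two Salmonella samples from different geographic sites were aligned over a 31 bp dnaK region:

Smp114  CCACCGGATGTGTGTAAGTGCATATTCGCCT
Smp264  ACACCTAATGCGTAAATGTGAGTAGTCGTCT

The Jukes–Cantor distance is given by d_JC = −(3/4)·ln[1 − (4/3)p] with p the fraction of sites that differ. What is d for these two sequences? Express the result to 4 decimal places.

The sequences differ at positions 1 (C/A), 6 (G/T), 7 (G/A), 11 (T/C), 14 (G/A), 15 (T/A), 17 (A/T), 21 (C/A), 22 (A/G), 25 (T/G), 29 (C/T).
p = 11/31 = 0.354839.
d = −0.75 · ln(1 − (4/3)·0.354839) = −0.75 · ln(0.526881) = −0.75 · (-0.640781) = 0.4806.

0.4806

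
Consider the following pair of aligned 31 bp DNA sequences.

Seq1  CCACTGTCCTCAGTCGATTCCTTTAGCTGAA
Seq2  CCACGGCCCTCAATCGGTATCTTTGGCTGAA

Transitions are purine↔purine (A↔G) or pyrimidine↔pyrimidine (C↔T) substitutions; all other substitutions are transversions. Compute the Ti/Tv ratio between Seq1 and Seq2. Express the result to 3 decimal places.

Differing sites — 5:T/G (Tv); 7:T/C (Ti); 13:G/A (Ti); 17:A/G (Ti); 19:T/A (Tv); 20:C/T (Ti); 25:A/G (Ti).
Of the 7 differences, 5 transitions and 2 transversions, so Ti/Tv = 5/2 = 2.500.

2.500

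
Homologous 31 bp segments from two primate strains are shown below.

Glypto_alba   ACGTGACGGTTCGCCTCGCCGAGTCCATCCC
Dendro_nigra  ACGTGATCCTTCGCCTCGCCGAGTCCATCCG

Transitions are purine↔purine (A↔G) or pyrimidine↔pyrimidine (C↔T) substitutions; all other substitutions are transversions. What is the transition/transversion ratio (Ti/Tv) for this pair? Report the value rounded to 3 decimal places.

0.333

The sequences differ at positions 7 (C/T, transition), 8 (G/C, transversion), 9 (G/C, transversion), 31 (C/G, transversion).
Of the 4 differences, 1 transition and 3 transversions, so Ti/Tv = 1/3 = 0.333.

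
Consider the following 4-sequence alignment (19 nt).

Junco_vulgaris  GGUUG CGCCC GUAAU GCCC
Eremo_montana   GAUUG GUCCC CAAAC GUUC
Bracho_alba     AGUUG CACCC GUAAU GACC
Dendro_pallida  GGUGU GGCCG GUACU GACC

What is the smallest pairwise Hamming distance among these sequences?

Pairwise Hamming distances:
  Junco_vulgaris vs Eremo_montana: 8
  Junco_vulgaris vs Bracho_alba: 3
  Junco_vulgaris vs Dendro_pallida: 6
  Eremo_montana vs Bracho_alba: 9
  Eremo_montana vs Dendro_pallida: 11
  Bracho_alba vs Dendro_pallida: 7
The smallest is 3, between Junco_vulgaris and Bracho_alba.

3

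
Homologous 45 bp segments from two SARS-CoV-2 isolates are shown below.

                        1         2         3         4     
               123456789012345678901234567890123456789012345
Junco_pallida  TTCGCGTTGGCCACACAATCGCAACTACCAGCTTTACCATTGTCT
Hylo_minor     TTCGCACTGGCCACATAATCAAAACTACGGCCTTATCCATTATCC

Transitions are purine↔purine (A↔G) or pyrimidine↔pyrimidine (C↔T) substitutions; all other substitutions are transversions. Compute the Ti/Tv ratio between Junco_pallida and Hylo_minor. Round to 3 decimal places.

1.400

Mismatches occur at site 6 (G↔A, transition), site 7 (T↔C, transition), site 16 (C↔T, transition), site 21 (G↔A, transition), site 22 (C↔A, transversion), site 29 (C↔G, transversion), site 30 (A↔G, transition), site 31 (G↔C, transversion), site 35 (T↔A, transversion), site 36 (A↔T, transversion), site 42 (G↔A, transition), site 45 (T↔C, transition).
Of the 12 differences, 7 transitions and 5 transversions, so Ti/Tv = 7/5 = 1.400.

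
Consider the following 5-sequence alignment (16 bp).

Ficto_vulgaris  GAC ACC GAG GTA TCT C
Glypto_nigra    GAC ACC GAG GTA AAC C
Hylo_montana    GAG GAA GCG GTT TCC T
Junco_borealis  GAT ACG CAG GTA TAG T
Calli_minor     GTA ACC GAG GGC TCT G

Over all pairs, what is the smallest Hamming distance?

Pairwise Hamming distances:
  Ficto_vulgaris vs Glypto_nigra: 3
  Ficto_vulgaris vs Hylo_montana: 8
  Ficto_vulgaris vs Junco_borealis: 6
  Ficto_vulgaris vs Calli_minor: 5
  Glypto_nigra vs Hylo_montana: 9
  Glypto_nigra vs Junco_borealis: 6
  Glypto_nigra vs Calli_minor: 8
  Hylo_montana vs Junco_borealis: 9
  Hylo_montana vs Calli_minor: 10
  Junco_borealis vs Calli_minor: 9
The smallest is 3, between Ficto_vulgaris and Glypto_nigra.

3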